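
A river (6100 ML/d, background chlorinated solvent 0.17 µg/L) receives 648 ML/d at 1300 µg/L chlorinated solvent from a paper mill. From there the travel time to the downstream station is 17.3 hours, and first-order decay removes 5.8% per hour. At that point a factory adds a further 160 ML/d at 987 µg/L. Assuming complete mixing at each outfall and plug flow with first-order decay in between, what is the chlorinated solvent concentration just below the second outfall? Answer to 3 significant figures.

66.3 µg/L

Conservation of mass: C = (6100·0.1700 + 648.0·1300) / 6748 = 843400/6748 = 125.0 µg/L; combined flow 6748 ML/d.
5.8%/h lost → k = −ln(1 − 0.058) = 0.05975 h⁻¹.
Decay over the reach: 125.0·exp(−kt) = 125.0·0.3557 = 44.46 µg/L.
Second outfall: C = (6748·44.46 + 160.0·987.0)/6908 = 66.29 µg/L.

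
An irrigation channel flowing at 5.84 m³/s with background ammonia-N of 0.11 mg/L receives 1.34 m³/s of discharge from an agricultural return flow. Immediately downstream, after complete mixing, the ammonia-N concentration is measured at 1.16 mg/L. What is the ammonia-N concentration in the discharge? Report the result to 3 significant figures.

5.74 mg/L

Mass balance: 5.840·0.1100 + 1.340·Cₑ = 7.180·1.160
→ Cₑ = (7.180·1.160 − 5.840·0.1100) / 1.340 = 5.736 mg/L.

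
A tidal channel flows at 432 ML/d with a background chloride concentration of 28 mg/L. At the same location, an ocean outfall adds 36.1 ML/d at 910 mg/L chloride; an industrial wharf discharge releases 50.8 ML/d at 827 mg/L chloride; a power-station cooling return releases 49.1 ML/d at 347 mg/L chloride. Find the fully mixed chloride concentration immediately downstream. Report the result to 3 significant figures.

183 mg/L

Mixed concentration C = ΣQC/ΣQ = (432.0·28.00 + 36.10·910.0 + 50.80·827.0 + 49.10·347.0) / 568.0 = 104000/568.0 = 183.1 mg/L.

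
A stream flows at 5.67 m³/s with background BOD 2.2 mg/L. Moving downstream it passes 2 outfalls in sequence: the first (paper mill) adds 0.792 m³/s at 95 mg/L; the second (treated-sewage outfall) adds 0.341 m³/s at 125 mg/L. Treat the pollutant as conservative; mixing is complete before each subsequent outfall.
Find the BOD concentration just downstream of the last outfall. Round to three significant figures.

19.2 mg/L

Below outfall 1: Q → 6.462 m³/s, C = (5.670·2.200 + 0.7920·95.00)/6.462 = 13.57 mg/L.
Below outfall 2: Q → 6.803 m³/s, C = (6.462·13.57 + 0.3410·125.0)/6.803 = 19.16 mg/L.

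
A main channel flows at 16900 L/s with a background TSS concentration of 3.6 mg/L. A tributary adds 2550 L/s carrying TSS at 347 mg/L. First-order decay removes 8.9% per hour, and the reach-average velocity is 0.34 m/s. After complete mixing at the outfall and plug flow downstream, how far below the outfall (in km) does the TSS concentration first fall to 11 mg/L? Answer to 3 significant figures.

Flow-weighted average: C = (16900·3.600 + 2550·347.0) / 19450 = 945700/19450 = 48.62 mg/L.
8.9%/h lost → k = −ln(1 − 0.089) = 0.09321 h⁻¹.
Set 48.62·exp(−k·t) = 11 → t = ln(48.62/11)/k = 57400 s = 15.94 h.
Distance = v·t = 0.34·57400 = 19520 m = 19.52 km.

19.5 km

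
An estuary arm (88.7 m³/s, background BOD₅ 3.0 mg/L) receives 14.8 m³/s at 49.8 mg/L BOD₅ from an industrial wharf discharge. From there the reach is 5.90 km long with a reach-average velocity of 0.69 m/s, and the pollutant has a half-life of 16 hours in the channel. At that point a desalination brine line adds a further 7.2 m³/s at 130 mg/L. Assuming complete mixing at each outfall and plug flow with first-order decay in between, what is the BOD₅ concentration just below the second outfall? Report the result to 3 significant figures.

After mixing, C = (88.70·3.000 + 14.80·49.80) / 103.5 = 1003/103.5 = 9.692 mg/L; combined flow 103.5 m³/s.
Travel time t = 5.90·1000 / 0.69 = 8551 s = 2.375 h.
Half-life 16 h → k = ln 2 / 16 = 0.04332 h⁻¹ = 1.040 d⁻¹.
First-order decay: C = 9.692·exp(−k·t) = 9.692·0.9022 = 8.744 mg/L.
Second outfall: C = (103.5·8.744 + 7.200·130.0)/110.7 = 16.63 mg/L.

16.6 mg/L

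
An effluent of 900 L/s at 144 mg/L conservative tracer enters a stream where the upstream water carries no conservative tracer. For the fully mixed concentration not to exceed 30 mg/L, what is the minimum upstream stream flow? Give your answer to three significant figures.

Set C_mix = 30: (Q·0 + 900.0·144.0) / (Q + 900.0) = 30
→ Q = 900.0·(144.0 − 30)/(30 − 0) = 3420 L/s.

3420 L/s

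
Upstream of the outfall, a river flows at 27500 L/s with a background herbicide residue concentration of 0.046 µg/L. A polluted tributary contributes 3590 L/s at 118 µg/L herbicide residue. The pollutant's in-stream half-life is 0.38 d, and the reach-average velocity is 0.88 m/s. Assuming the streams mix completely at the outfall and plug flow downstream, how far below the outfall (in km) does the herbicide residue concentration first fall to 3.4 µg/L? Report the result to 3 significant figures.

58.0 km

Mixed concentration C = ΣQC/ΣQ = (27500·0.04600 + 3590·118.0) / 31090 = 424900/31090 = 13.67 µg/L.
Half-life 0.38 d → k = ln 2 / 0.38 = 1.824 d⁻¹.
Set 13.67·exp(−k·t) = 3.4 → t = ln(13.67/3.4)/k = 65890 s = 18.30 h.
Distance = v·t = 0.88·65890 = 57990 m = 57.99 km.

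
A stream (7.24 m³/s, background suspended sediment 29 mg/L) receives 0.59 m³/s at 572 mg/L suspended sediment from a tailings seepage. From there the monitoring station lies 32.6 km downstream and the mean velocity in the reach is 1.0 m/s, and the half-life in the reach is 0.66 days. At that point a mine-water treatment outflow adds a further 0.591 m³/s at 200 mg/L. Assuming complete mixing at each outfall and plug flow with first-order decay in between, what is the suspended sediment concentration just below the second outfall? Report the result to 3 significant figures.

Mass balance: C = (7.240·29.00 + 0.5900·572.0) / 7.830 = 547.4/7.830 = 69.92 mg/L; combined flow 7.830 m³/s.
Travel time t = 32.6·1000 / 1.0 = 32600 s = 9.056 h.
Half-life 0.66 d → k = ln 2 / 0.66 = 1.050 d⁻¹.
Applying C = C₀e^(−kt): 69.92 × 0.6728 = 47.04 mg/L.
Second outfall: C = (7.830·47.04 + 0.5910·200.0)/8.421 = 57.78 mg/L.

57.8 mg/L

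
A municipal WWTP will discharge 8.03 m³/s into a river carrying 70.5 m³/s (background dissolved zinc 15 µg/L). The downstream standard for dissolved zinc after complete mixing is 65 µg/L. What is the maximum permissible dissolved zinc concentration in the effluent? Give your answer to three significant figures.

At the limit, (Qr·Cr + Qe·Cₑ)/(Qr + Qe) = 65:
Cₑ = (78.53·65 − 70.50·15.00) / 8.030 = 504.0 µg/L.

504 µg/L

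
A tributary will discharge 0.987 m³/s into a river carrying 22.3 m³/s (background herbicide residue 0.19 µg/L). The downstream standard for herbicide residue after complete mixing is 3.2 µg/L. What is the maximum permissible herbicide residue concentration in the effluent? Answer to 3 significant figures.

At the limit, (Qr·Cr + Qe·Cₑ)/(Qr + Qe) = 3.2:
Cₑ = (23.29·3.2 − 22.30·0.1900) / 0.9870 = 71.21 µg/L.

71.2 µg/L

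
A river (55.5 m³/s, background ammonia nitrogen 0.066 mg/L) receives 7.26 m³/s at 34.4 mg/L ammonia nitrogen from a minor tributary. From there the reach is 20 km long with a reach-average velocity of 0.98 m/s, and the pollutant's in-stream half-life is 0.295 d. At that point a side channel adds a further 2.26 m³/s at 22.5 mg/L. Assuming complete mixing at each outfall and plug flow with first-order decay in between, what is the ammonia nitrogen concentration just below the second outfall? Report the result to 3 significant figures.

Mixed concentration C = ΣQC/ΣQ = (55.50·0.06600 + 7.260·34.40) / 62.76 = 253.4/62.76 = 4.038 mg/L; combined flow 62.76 m³/s.
Travel time t = 20·1000 / 0.98 = 20410 s = 5.669 h.
Half-life 0.295 d → k = ln 2 / 0.295 = 2.350 d⁻¹.
First-order decay: C = 4.038·exp(−k·t) = 4.038·0.5741 = 2.318 mg/L.
At the second outfall, C = (62.76·2.318 + 2.260·22.50) / (62.76 + 2.260) = 3.019 mg/L.

3.02 mg/L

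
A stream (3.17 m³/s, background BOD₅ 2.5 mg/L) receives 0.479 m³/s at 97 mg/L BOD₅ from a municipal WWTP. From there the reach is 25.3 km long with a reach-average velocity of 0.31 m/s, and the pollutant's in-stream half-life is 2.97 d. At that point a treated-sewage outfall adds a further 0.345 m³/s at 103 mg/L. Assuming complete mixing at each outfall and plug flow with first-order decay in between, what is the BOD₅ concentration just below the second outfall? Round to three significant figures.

After mixing, C = (3.170·2.500 + 0.4790·97.00) / 3.649 = 54.39/3.649 = 14.90 mg/L; combined flow 3.649 m³/s.
Travel time t = 25.3·1000 / 0.31 = 81610 s = 22.67 h.
Half-life 2.97 d → k = ln 2 / 2.97 = 0.2334 d⁻¹.
Decay over the reach: 14.90·exp(−kt) = 14.90·0.8022 = 11.96 mg/L.
At the second outfall, C = (3.649·11.96 + 0.3450·103.0) / (3.649 + 0.3450) = 19.82 mg/L.

19.8 mg/L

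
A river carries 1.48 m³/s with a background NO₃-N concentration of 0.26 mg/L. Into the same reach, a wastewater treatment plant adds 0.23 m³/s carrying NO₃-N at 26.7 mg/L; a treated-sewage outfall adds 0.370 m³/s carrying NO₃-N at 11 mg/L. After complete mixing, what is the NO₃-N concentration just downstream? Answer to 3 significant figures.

5.09 mg/L

Conservation of mass: C = (1.480·0.2600 + 0.2300·26.70 + 0.3700·11.00) / 2.080 = 10.60/2.080 = 5.094 mg/L.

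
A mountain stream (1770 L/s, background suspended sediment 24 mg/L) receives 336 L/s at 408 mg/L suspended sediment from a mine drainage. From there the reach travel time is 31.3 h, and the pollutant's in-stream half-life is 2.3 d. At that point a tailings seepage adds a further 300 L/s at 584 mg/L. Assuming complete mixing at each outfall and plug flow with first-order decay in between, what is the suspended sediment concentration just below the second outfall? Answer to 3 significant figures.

123 mg/L

Mixed concentration C = ΣQC/ΣQ = (1770·24.00 + 336.0·408.0) / 2106 = 179600/2106 = 85.26 mg/L; combined flow 2106 L/s.
Half-life 2.3 d → k = ln 2 / 2.3 = 0.3014 d⁻¹.
First-order decay: C = 85.26·exp(−k·t) = 85.26·0.6750 = 57.55 mg/L.
At the second outfall, C = (2106·57.55 + 300.0·584.0) / (2106 + 300.0) = 123.2 mg/L.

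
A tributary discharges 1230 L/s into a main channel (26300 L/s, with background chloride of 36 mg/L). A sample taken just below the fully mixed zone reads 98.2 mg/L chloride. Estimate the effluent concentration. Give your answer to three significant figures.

Mass balance: 26300·36.00 + 1230·Cₑ = 27530·98.20
→ Cₑ = (27530·98.20 − 26300·36.00) / 1230 = 1428 mg/L.

1430 mg/L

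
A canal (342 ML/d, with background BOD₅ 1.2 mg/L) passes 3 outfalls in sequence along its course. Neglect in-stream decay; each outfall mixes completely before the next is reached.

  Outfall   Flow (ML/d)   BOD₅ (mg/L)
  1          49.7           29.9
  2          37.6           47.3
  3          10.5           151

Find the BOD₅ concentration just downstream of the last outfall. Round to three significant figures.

12.0 mg/L

After outfall 1: Q = 342.0 + 49.70 = 391.7 ML/d; C = (342.0·1.200 + 49.70·29.90)/391.7 = 4.842 mg/L.
After outfall 2: Q = 391.7 + 37.60 = 429.3 ML/d; C = (391.7·4.842 + 37.60·47.30)/429.3 = 8.560 mg/L.
After outfall 3: Q = 429.3 + 10.50 = 439.8 ML/d; C = (429.3·8.560 + 10.50·151.0)/439.8 = 11.96 mg/L.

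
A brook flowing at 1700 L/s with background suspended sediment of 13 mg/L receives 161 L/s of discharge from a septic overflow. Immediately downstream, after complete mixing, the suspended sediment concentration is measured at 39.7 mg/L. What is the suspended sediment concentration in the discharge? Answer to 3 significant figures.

322 mg/L

Mass balance: 1700·13.00 + 161.0·Cₑ = 1861·39.70
→ Cₑ = (1861·39.70 − 1700·13.00) / 161.0 = 321.6 mg/L.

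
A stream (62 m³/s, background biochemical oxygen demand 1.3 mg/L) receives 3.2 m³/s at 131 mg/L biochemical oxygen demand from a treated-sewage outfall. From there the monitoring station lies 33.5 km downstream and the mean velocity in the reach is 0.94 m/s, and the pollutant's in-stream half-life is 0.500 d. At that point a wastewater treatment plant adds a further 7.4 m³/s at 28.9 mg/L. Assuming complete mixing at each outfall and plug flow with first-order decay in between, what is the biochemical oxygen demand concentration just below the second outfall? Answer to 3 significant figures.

6.83 mg/L

Mass balance: C = (62.00·1.300 + 3.200·131.0) / 65.20 = 499.8/65.20 = 7.666 mg/L; combined flow 65.20 m³/s.
Travel time t = 33.5·1000 / 0.94 = 35640 s = 9.900 h.
Half-life 0.500 d → k = ln 2 / 0.500 = 1.386 d⁻¹.
After decay, C = 7.666 × e^(−kt) = 7.666 × 0.5645 = 4.327 mg/L.
At the second outfall, C = (65.20·4.327 + 7.400·28.90) / (65.20 + 7.400) = 6.832 mg/L.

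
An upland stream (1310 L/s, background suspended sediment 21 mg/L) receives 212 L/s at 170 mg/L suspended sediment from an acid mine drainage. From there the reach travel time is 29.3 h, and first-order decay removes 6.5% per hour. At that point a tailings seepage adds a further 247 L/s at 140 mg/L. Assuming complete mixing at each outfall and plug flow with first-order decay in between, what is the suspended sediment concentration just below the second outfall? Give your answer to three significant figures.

After mixing, C = (1310·21.00 + 212.0·170.0) / 1522 = 63550/1522 = 41.75 mg/L; combined flow 1522 L/s.
6.5%/h lost → k = −ln(1 − 0.065) = 0.06721 h⁻¹.
First-order decay: C = 41.75·exp(−k·t) = 41.75·0.1396 = 5.827 mg/L.
Second outfall: C = (1522·5.827 + 247.0·140.0)/1769 = 24.56 mg/L.

24.6 mg/L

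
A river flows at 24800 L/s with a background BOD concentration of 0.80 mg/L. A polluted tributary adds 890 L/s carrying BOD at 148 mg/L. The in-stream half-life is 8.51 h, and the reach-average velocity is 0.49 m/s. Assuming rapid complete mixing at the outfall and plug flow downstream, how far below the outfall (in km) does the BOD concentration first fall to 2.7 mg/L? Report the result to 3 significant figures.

Conservation of mass: C = (24800·0.8000 + 890.0·148.0) / 25690 = 151600/25690 = 5.900 mg/L.
Half-life 8.51 h → k = ln 2 / 8.51 = 0.08145 h⁻¹ = 1.955 d⁻¹.
Set 5.900·exp(−k·t) = 2.7 → t = ln(5.900/2.7)/k = 34550 s = 9.596 h.
Distance = v·t = 0.49·34550 = 16930 m = 16.93 km.

16.9 km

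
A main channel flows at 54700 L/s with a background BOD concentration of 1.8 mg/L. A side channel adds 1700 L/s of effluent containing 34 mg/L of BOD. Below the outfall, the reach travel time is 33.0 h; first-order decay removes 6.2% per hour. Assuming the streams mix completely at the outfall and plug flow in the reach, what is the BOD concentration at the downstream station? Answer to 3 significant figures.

0.335 mg/L

After mixing, C = (54700·1.800 + 1700·34.00) / 56400 = 156300/56400 = 2.771 mg/L.
6.2%/h lost → k = −ln(1 − 0.062) = 0.06401 h⁻¹.
First-order decay: C = 2.771·exp(−k·t) = 2.771·0.1210 = 0.3352 mg/L.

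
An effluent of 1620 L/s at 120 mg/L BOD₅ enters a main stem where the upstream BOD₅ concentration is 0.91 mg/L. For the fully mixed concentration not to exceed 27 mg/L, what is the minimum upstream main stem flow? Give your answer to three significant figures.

5770 L/s

Set C_mix = 27: (Q·0.9100 + 1620·120.0) / (Q + 1620) = 27
→ Q = 1620·(120.0 − 27)/(27 − 0.9100) = 5775 L/s.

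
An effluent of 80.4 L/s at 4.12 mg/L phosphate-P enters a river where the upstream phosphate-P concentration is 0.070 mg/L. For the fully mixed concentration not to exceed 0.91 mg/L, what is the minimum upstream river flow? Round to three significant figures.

Set C_mix = 0.91: (Q·0.07000 + 80.40·4.120) / (Q + 80.40) = 0.91
→ Q = 80.40·(4.120 − 0.91)/(0.91 − 0.07000) = 307.2 L/s.

307 L/s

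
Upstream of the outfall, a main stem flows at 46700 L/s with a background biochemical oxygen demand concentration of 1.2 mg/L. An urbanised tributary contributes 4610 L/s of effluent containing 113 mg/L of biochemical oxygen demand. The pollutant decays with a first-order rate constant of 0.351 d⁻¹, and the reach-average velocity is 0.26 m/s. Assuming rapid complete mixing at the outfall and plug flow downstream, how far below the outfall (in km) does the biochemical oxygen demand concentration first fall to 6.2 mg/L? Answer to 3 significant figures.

Conservation of mass: C = (46700·1.200 + 4610·113.0) / 51310 = 577000/51310 = 11.24 mg/L.
Set 11.24·exp(−k·t) = 6.2 → t = ln(11.24/6.2)/k = 146500 s = 40.71 h.
Distance = v·t = 0.26·146500 = 38100 m = 38.10 km.

38.1 km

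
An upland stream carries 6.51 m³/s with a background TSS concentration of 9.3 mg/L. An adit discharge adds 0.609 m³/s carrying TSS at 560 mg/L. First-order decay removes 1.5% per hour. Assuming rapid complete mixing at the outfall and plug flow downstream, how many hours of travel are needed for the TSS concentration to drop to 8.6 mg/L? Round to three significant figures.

Mass balance: C = (6.510·9.300 + 0.6090·560.0) / 7.119 = 401.6/7.119 = 56.41 mg/L.
1.5%/h lost → k = −ln(1 − 0.015) = 0.01511 h⁻¹.
56.41·exp(−k·t) = 8.6 → t = ln(56.41/8.6)/k = 448000 s = 124.4 h.

124 h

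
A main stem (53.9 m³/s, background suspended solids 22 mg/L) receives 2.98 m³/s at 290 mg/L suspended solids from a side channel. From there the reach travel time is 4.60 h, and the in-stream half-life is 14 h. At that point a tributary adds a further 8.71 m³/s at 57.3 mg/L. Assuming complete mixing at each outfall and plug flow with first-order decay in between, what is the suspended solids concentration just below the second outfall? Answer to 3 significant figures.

After mixing, C = (53.90·22.00 + 2.980·290.0) / 56.88 = 2050/56.88 = 36.04 mg/L; combined flow 56.88 m³/s.
Half-life 14 h → k = ln 2 / 14 = 0.04951 h⁻¹ = 1.188 d⁻¹.
Decay over the reach: 36.04·exp(−kt) = 36.04·0.7963 = 28.70 mg/L.
At the second outfall, C = (56.88·28.70 + 8.710·57.30) / (56.88 + 8.710) = 32.50 mg/L.

32.5 mg/L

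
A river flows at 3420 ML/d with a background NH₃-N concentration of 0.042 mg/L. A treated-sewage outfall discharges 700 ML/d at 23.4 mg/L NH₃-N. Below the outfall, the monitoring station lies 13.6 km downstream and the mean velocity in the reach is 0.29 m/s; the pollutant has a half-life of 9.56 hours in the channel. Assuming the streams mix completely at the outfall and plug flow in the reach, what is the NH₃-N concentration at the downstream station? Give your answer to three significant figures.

1.56 mg/L

Mixed concentration C = ΣQC/ΣQ = (3420·0.04200 + 700.0·23.40) / 4120 = 16520/4120 = 4.011 mg/L.
Travel time t = 13.6·1000 / 0.29 = 46900 s = 13.03 h.
Half-life 9.56 h → k = ln 2 / 9.56 = 0.07250 h⁻¹ = 1.740 d⁻¹.
Applying C = C₀e^(−kt): 4.011 × 0.3889 = 1.560 mg/L.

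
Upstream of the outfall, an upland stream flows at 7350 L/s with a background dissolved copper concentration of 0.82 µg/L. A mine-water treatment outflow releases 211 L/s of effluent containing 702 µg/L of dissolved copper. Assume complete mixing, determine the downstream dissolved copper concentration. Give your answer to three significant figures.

After mixing, C = (7350·0.8200 + 211.0·702.0) / 7561 = 154100/7561 = 20.39 µg/L.

20.4 µg/L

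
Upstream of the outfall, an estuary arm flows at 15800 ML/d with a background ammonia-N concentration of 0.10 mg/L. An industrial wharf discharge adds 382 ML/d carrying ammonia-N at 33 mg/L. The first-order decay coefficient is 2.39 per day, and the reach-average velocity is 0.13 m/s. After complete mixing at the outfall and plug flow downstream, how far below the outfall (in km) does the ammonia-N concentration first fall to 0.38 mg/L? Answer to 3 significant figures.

3.93 km

Conservation of mass: C = (15800·0.1000 + 382.0·33.00) / 16180 = 14190/16180 = 0.8767 mg/L.
Set 0.8767·exp(−k·t) = 0.38 → t = ln(0.8767/0.38)/k = 30220 s = 8.394 h.
Distance = v·t = 0.13·30220 = 3929 m = 3.929 km.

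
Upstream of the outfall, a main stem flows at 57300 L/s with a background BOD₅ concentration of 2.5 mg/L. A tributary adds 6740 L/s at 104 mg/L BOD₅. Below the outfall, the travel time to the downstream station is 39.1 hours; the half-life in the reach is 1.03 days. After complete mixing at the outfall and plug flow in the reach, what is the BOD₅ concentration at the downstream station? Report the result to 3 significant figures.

Mass balance: C = (57300·2.500 + 6740·104.0) / 64040 = 844200/64040 = 13.18 mg/L.
Half-life 1.03 d → k = ln 2 / 1.03 = 0.6730 d⁻¹.
First-order decay: C = 13.18·exp(−k·t) = 13.18·0.3341 = 4.404 mg/L.

4.40 mg/L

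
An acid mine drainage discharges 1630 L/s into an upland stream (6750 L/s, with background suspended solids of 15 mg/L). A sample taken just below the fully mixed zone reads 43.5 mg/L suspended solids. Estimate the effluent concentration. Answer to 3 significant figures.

Mass balance: 6750·15.00 + 1630·Cₑ = 8380·43.50
→ Cₑ = (8380·43.50 − 6750·15.00) / 1630 = 161.5 mg/L.

162 mg/L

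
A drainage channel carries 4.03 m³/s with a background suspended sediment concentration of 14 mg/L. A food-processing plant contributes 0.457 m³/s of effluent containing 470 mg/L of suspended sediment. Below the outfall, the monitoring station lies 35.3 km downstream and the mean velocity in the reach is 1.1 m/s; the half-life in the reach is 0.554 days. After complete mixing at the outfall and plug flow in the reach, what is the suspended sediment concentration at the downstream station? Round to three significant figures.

38.0 mg/L

Conservation of mass: C = (4.030·14.00 + 0.4570·470.0) / 4.487 = 271.2/4.487 = 60.44 mg/L.
Travel time t = 35.3·1000 / 1.1 = 32090 s = 8.914 h.
Half-life 0.554 d → k = ln 2 / 0.554 = 1.251 d⁻¹.
First-order decay: C = 60.44·exp(−k·t) = 60.44·0.6283 = 37.98 mg/L.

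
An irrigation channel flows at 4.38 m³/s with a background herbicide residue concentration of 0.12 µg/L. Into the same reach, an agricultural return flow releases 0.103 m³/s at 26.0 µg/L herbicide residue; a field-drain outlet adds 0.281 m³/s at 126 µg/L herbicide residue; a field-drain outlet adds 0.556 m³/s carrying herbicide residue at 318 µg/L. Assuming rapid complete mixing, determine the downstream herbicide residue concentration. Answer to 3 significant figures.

40.5 µg/L

Flow-weighted average: C = (4.380·0.1200 + 0.1030·26.00 + 0.2810·126.0 + 0.5560·318.0) / 5.320 = 215.4/5.320 = 40.49 µg/L.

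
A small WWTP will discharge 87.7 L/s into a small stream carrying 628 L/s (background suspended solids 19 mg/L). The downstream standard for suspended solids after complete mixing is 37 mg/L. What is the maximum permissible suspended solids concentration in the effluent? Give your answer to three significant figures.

166 mg/L

At the limit, (Qr·Cr + Qe·Cₑ)/(Qr + Qe) = 37:
Cₑ = (715.7·37 − 628.0·19.00) / 87.70 = 165.9 mg/L.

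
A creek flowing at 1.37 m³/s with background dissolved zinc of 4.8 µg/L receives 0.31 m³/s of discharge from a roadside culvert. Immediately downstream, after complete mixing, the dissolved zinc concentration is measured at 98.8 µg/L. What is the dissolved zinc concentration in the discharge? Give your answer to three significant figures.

514 µg/L

Mass balance: 1.370·4.800 + 0.3100·Cₑ = 1.680·98.80
→ Cₑ = (1.680·98.80 − 1.370·4.800) / 0.3100 = 514.2 µg/L.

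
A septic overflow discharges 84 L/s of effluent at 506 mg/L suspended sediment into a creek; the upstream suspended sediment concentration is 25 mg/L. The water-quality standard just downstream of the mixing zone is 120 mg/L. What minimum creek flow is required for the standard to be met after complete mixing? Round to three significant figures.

Set C_mix = 120: (Q·25.00 + 84.00·506.0) / (Q + 84.00) = 120
→ Q = 84.00·(506.0 − 120)/(120 − 25.00) = 341.3 L/s.

341 L/s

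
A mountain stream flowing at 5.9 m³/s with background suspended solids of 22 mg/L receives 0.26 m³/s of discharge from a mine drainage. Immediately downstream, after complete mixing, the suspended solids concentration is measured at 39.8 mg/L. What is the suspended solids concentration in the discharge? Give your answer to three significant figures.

444 mg/L

Mass balance: 5.900·22.00 + 0.2600·Cₑ = 6.160·39.80
→ Cₑ = (6.160·39.80 − 5.900·22.00) / 0.2600 = 443.7 mg/L.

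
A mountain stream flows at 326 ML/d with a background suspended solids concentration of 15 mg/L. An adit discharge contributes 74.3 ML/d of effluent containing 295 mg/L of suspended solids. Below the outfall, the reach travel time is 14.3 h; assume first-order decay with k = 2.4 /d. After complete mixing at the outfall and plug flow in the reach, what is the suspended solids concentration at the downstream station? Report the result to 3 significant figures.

16.0 mg/L

Mass balance: C = (326.0·15.00 + 74.30·295.0) / 400.3 = 26810/400.3 = 66.97 mg/L.
First-order decay: C = 66.97·exp(−k·t) = 66.97·0.2393 = 16.03 mg/L.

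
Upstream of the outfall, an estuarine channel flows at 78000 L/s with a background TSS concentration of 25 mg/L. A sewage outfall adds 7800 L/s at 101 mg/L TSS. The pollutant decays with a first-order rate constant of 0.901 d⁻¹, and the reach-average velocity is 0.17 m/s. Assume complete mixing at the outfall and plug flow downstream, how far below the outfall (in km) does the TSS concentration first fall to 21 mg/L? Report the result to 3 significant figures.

Flow-weighted average: C = (78000·25.00 + 7800·101.0) / 85800 = 2738000/85800 = 31.91 mg/L.
Set 31.91·exp(−k·t) = 21 → t = ln(31.91/21)/k = 40120 s = 11.14 h.
Distance = v·t = 0.17·40120 = 6820 m = 6.820 km.

6.82 km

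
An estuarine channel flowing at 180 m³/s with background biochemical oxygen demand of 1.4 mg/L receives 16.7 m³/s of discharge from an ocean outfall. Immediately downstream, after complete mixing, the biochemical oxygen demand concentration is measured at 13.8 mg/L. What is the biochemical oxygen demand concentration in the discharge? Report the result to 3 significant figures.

147 mg/L

Mass balance: 180.0·1.400 + 16.70·Cₑ = 196.7·13.80
→ Cₑ = (196.7·13.80 − 180.0·1.400) / 16.70 = 147.5 mg/L.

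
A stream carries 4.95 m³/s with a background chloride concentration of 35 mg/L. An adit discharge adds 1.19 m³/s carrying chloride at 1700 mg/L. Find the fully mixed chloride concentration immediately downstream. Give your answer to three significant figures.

Mixed concentration C = ΣQC/ΣQ = (4.950·35.00 + 1.190·1700) / 6.140 = 2196/6.140 = 357.7 mg/L.

358 mg/L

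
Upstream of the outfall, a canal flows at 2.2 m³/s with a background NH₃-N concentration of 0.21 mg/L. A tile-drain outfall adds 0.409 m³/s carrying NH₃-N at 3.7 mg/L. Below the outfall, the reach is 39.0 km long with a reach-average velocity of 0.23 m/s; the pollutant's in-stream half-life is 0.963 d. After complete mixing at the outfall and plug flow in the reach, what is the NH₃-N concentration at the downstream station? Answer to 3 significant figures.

0.184 mg/L

Mixed concentration C = ΣQC/ΣQ = (2.200·0.2100 + 0.4090·3.700) / 2.609 = 1.975/2.609 = 0.7571 mg/L.
Travel time t = 39.0·1000 / 0.23 = 169600 s = 47.10 h.
Half-life 0.963 d → k = ln 2 / 0.963 = 0.7198 d⁻¹.
First-order decay: C = 0.7571·exp(−k·t) = 0.7571·0.2435 = 0.1844 mg/L.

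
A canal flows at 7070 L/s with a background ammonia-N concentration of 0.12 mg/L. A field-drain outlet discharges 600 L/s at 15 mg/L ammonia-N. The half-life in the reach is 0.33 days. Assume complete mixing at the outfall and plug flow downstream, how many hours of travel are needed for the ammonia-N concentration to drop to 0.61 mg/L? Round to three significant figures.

Mixed concentration C = ΣQC/ΣQ = (7070·0.1200 + 600.0·15.00) / 7670 = 9848/7670 = 1.284 mg/L.
Half-life 0.33 d → k = ln 2 / 0.33 = 2.100 d⁻¹.
1.284·exp(−k·t) = 0.61 → t = ln(1.284/0.61)/k = 30620 s = 8.504 h.

8.50 h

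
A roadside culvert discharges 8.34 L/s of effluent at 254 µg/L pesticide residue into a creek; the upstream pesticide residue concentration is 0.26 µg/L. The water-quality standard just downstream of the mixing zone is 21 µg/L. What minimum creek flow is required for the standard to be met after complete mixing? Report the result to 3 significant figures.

93.7 L/s

Set C_mix = 21: (Q·0.2600 + 8.340·254.0) / (Q + 8.340) = 21
→ Q = 8.340·(254.0 − 21)/(21 − 0.2600) = 93.69 L/s.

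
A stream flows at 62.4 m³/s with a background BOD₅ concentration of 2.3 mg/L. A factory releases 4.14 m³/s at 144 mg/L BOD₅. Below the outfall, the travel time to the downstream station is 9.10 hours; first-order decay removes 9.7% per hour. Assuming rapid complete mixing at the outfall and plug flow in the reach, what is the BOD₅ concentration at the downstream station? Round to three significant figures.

Conservation of mass: C = (62.40·2.300 + 4.140·144.0) / 66.54 = 739.7/66.54 = 11.12 mg/L.
9.7%/h lost → k = −ln(1 − 0.097) = 0.1020 h⁻¹.
Decay over the reach: 11.12·exp(−kt) = 11.12·0.3951 = 4.393 mg/L.

4.39 mg/L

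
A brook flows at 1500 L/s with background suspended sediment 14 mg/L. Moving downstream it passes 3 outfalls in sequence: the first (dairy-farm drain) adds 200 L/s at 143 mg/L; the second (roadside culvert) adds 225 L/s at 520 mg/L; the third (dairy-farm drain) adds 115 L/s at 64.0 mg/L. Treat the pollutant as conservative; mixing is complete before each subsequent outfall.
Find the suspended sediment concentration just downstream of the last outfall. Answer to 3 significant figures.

Outfall 1: combined Q = 1700 L/s; C = (1500·14.00 + 200.0·143.0)/1700 = 29.18 mg/L.
Outfall 2: combined Q = 1925 L/s; C = (1700·29.18 + 225.0·520.0)/1925 = 86.55 mg/L.
Outfall 3: combined Q = 2040 L/s; C = (1925·86.55 + 115.0·64.00)/2040 = 85.27 mg/L.

85.3 mg/L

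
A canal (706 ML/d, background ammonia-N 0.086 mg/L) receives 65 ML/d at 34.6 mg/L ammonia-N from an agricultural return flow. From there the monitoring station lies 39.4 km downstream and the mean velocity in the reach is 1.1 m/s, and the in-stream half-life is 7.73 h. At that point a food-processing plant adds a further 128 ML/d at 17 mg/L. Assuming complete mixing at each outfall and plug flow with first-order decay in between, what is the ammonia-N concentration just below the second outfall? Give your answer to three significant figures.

After mixing, C = (706.0·0.08600 + 65.00·34.60) / 771.0 = 2310/771.0 = 2.996 mg/L; combined flow 771.0 ML/d.
Travel time t = 39.4·1000 / 1.1 = 35820 s = 9.949 h.
Half-life 7.73 h → k = ln 2 / 7.73 = 0.08967 h⁻¹ = 2.152 d⁻¹.
Decay over the reach: 2.996·exp(−kt) = 2.996·0.4098 = 1.228 mg/L.
At the second outfall, C = (771.0·1.228 + 128.0·17.00) / (771.0 + 128.0) = 3.473 mg/L.

3.47 mg/L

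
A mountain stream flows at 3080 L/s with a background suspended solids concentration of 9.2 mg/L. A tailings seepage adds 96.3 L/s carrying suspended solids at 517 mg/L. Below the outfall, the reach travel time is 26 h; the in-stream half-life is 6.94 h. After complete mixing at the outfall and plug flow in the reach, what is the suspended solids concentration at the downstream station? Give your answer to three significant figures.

After mixing, C = (3080·9.200 + 96.30·517.0) / 3176 = 78120/3176 = 24.60 mg/L.
Half-life 6.94 h → k = ln 2 / 6.94 = 0.09988 h⁻¹ = 2.397 d⁻¹.
After decay, C = 24.60 × e^(−kt) = 24.60 × 0.07451 = 1.833 mg/L.

1.83 mg/L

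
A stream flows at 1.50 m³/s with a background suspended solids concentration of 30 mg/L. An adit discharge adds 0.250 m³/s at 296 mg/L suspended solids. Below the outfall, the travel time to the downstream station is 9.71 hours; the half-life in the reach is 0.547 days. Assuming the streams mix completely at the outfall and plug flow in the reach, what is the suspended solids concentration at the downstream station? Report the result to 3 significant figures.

Mass balance: C = (1.500·30.00 + 0.2500·296.0) / 1.750 = 119.0/1.750 = 68.00 mg/L.
Half-life 0.547 d → k = ln 2 / 0.547 = 1.267 d⁻¹.
Decay over the reach: 68.00·exp(−kt) = 68.00·0.5989 = 40.72 mg/L.

40.7 mg/L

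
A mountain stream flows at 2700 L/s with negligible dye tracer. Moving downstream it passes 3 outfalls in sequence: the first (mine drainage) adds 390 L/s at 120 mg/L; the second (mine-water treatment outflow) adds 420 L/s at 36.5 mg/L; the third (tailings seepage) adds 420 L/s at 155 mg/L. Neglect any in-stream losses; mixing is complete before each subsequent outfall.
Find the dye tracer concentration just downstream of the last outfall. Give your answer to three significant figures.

32.4 mg/L

Below outfall 1: Q → 3090 L/s, C = (2700·0 + 390.0·120.0)/3090 = 15.15 mg/L.
Below outfall 2: Q → 3510 L/s, C = (3090·15.15 + 420.0·36.50)/3510 = 17.70 mg/L.
Below outfall 3: Q → 3930 L/s, C = (3510·17.70 + 420.0·155.0)/3930 = 32.37 mg/L.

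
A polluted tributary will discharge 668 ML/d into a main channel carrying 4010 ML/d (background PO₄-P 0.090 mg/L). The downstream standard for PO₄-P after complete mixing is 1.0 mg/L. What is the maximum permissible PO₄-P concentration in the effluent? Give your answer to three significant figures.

At the limit, (Qr·Cr + Qe·Cₑ)/(Qr + Qe) = 1.0:
Cₑ = (4678·1.0 − 4010·0.09000) / 668.0 = 6.463 mg/L.

6.46 mg/L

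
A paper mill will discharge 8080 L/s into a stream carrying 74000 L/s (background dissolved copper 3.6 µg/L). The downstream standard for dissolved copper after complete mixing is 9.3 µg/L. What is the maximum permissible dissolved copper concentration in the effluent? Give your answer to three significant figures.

At the limit, (Qr·Cr + Qe·Cₑ)/(Qr + Qe) = 9.3:
Cₑ = (82080·9.3 − 74000·3.600) / 8080 = 61.50 µg/L.

61.5 µg/L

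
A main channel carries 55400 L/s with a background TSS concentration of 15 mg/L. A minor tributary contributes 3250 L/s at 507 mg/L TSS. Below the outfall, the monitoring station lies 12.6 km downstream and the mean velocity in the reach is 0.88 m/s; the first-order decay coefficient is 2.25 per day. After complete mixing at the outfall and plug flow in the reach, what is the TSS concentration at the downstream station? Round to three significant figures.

29.1 mg/L

Flow-weighted average: C = (55400·15.00 + 3250·507.0) / 58650 = 2479000/58650 = 42.26 mg/L.
Travel time t = 12.6·1000 / 0.88 = 14320 s = 3.977 h.
After decay, C = 42.26 × e^(−kt) = 42.26 × 0.6888 = 29.11 mg/L.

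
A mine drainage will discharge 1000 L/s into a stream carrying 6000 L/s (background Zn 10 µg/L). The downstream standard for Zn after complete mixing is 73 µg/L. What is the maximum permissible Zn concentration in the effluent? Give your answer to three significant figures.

451 µg/L

At the limit, (Qr·Cr + Qe·Cₑ)/(Qr + Qe) = 73:
Cₑ = (7000·73 − 6000·10.00) / 1000 = 451.0 µg/L.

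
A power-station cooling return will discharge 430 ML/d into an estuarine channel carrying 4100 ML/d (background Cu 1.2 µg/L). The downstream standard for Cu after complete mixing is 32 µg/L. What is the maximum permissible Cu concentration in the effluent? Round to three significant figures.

326 µg/L

At the limit, (Qr·Cr + Qe·Cₑ)/(Qr + Qe) = 32:
Cₑ = (4530·32 − 4100·1.200) / 430.0 = 325.7 µg/L.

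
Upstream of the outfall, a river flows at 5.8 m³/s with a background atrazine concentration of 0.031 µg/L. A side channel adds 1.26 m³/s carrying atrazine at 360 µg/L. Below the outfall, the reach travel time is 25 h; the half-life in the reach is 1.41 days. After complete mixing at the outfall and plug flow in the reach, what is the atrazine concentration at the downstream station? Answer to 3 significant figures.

Mass balance: C = (5.800·0.03100 + 1.260·360.0) / 7.060 = 453.8/7.060 = 64.27 µg/L.
Half-life 1.41 d → k = ln 2 / 1.41 = 0.4916 d⁻¹.
Applying C = C₀e^(−kt): 64.27 × 0.5992 = 38.52 µg/L.

38.5 µg/L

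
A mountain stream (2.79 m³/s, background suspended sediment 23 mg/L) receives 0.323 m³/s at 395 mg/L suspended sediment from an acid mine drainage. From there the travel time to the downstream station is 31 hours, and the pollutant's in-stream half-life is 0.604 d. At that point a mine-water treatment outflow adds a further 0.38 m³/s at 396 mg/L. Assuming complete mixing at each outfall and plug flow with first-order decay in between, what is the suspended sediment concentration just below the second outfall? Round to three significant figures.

Conservation of mass: C = (2.790·23.00 + 0.3230·395.0) / 3.113 = 191.8/3.113 = 61.60 mg/L; combined flow 3.113 m³/s.
Half-life 0.604 d → k = ln 2 / 0.604 = 1.148 d⁻¹.
Decay over the reach: 61.60·exp(−kt) = 61.60·0.2271 = 13.99 mg/L.
Second outfall: C = (3.113·13.99 + 0.3800·396.0)/3.493 = 55.55 mg/L.

55.5 mg/L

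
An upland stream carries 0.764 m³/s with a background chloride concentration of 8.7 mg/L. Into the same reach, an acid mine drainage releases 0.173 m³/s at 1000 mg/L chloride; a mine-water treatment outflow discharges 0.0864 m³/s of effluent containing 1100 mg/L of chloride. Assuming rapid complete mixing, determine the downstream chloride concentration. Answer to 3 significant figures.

268 mg/L

Mass balance: C = (0.7640·8.700 + 0.1730·1000 + 0.08640·1100) / 1.023 = 274.7/1.023 = 268.4 mg/L.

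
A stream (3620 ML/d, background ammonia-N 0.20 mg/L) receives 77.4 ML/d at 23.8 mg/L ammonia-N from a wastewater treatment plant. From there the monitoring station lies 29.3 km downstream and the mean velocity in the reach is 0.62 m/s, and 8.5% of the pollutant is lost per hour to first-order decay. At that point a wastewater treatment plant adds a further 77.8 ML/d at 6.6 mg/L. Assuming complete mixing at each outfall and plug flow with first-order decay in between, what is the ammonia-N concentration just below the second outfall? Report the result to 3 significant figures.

Mixed concentration C = ΣQC/ΣQ = (3620·0.2000 + 77.40·23.80) / 3697 = 2566/3697 = 0.6940 mg/L; combined flow 3697 ML/d.
Travel time t = 29.3·1000 / 0.62 = 47260 s = 13.13 h.
8.5%/h lost → k = −ln(1 − 0.085) = 0.08883 h⁻¹.
Applying C = C₀e^(−kt): 0.6940 × 0.3116 = 0.2162 mg/L.
At the second outfall, C = (3697·0.2162 + 77.80·6.600) / (3697 + 77.80) = 0.3478 mg/L.

0.348 mg/L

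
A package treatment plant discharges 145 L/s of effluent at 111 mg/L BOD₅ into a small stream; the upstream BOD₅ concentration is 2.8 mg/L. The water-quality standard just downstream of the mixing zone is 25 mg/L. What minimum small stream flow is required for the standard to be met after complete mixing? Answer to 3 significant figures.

562 L/s

Set C_mix = 25: (Q·2.800 + 145.0·111.0) / (Q + 145.0) = 25
→ Q = 145.0·(111.0 − 25)/(25 − 2.800) = 561.7 L/s.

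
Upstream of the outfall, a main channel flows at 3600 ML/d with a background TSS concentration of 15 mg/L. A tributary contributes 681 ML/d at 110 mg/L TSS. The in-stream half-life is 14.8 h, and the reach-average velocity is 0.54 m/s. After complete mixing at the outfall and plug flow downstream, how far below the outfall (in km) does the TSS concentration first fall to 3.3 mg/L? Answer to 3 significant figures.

91.8 km

Mass balance: C = (3600·15.00 + 681.0·110.0) / 4281 = 128900/4281 = 30.11 mg/L.
Half-life 14.8 h → k = ln 2 / 14.8 = 0.04683 h⁻¹ = 1.124 d⁻¹.
Set 30.11·exp(−k·t) = 3.3 → t = ln(30.11/3.3)/k = 170000 s = 47.21 h.
Distance = v·t = 0.54·170000 = 91770 m = 91.77 km.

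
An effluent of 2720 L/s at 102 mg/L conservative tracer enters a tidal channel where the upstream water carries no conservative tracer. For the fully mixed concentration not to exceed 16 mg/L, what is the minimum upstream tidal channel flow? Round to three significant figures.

14600 L/s

Set C_mix = 16: (Q·0 + 2720·102.0) / (Q + 2720) = 16
→ Q = 2720·(102.0 − 16)/(16 − 0) = 14620 L/s.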